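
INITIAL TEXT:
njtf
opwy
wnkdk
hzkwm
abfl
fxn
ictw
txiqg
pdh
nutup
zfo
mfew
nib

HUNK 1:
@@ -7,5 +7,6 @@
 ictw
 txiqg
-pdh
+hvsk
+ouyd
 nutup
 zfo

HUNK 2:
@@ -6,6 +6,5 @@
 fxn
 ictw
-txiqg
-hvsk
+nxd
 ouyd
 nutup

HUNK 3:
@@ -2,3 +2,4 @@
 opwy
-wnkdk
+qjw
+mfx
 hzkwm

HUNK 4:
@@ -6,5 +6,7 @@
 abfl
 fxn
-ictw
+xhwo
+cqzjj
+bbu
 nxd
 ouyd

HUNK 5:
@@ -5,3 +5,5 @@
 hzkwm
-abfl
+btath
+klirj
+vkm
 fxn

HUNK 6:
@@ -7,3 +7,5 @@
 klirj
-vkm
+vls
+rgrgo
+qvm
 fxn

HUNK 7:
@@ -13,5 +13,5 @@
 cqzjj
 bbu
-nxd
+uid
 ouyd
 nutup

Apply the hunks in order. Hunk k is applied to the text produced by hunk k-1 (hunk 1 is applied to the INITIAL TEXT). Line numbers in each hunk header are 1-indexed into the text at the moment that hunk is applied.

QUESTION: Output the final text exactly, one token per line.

Answer: njtf
opwy
qjw
mfx
hzkwm
btath
klirj
vls
rgrgo
qvm
fxn
xhwo
cqzjj
bbu
uid
ouyd
nutup
zfo
mfew
nib

Derivation:
Hunk 1: at line 7 remove [pdh] add [hvsk,ouyd] -> 14 lines: njtf opwy wnkdk hzkwm abfl fxn ictw txiqg hvsk ouyd nutup zfo mfew nib
Hunk 2: at line 6 remove [txiqg,hvsk] add [nxd] -> 13 lines: njtf opwy wnkdk hzkwm abfl fxn ictw nxd ouyd nutup zfo mfew nib
Hunk 3: at line 2 remove [wnkdk] add [qjw,mfx] -> 14 lines: njtf opwy qjw mfx hzkwm abfl fxn ictw nxd ouyd nutup zfo mfew nib
Hunk 4: at line 6 remove [ictw] add [xhwo,cqzjj,bbu] -> 16 lines: njtf opwy qjw mfx hzkwm abfl fxn xhwo cqzjj bbu nxd ouyd nutup zfo mfew nib
Hunk 5: at line 5 remove [abfl] add [btath,klirj,vkm] -> 18 lines: njtf opwy qjw mfx hzkwm btath klirj vkm fxn xhwo cqzjj bbu nxd ouyd nutup zfo mfew nib
Hunk 6: at line 7 remove [vkm] add [vls,rgrgo,qvm] -> 20 lines: njtf opwy qjw mfx hzkwm btath klirj vls rgrgo qvm fxn xhwo cqzjj bbu nxd ouyd nutup zfo mfew nib
Hunk 7: at line 13 remove [nxd] add [uid] -> 20 lines: njtf opwy qjw mfx hzkwm btath klirj vls rgrgo qvm fxn xhwo cqzjj bbu uid ouyd nutup zfo mfew nib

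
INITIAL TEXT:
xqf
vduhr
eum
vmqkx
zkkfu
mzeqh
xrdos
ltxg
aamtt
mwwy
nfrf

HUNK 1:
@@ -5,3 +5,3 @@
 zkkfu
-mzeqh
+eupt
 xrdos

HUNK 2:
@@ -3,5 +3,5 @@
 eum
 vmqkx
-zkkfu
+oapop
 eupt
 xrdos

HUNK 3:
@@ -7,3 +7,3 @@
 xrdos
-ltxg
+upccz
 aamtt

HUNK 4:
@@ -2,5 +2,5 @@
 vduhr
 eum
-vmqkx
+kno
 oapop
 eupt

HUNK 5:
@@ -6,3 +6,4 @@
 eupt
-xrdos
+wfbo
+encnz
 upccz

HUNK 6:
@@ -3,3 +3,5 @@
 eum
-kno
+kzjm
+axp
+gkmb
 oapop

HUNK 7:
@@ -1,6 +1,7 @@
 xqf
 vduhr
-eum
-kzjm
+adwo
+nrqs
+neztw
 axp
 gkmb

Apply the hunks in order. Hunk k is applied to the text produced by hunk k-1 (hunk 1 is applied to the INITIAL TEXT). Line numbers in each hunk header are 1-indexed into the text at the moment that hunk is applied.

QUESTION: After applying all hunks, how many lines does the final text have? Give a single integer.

Hunk 1: at line 5 remove [mzeqh] add [eupt] -> 11 lines: xqf vduhr eum vmqkx zkkfu eupt xrdos ltxg aamtt mwwy nfrf
Hunk 2: at line 3 remove [zkkfu] add [oapop] -> 11 lines: xqf vduhr eum vmqkx oapop eupt xrdos ltxg aamtt mwwy nfrf
Hunk 3: at line 7 remove [ltxg] add [upccz] -> 11 lines: xqf vduhr eum vmqkx oapop eupt xrdos upccz aamtt mwwy nfrf
Hunk 4: at line 2 remove [vmqkx] add [kno] -> 11 lines: xqf vduhr eum kno oapop eupt xrdos upccz aamtt mwwy nfrf
Hunk 5: at line 6 remove [xrdos] add [wfbo,encnz] -> 12 lines: xqf vduhr eum kno oapop eupt wfbo encnz upccz aamtt mwwy nfrf
Hunk 6: at line 3 remove [kno] add [kzjm,axp,gkmb] -> 14 lines: xqf vduhr eum kzjm axp gkmb oapop eupt wfbo encnz upccz aamtt mwwy nfrf
Hunk 7: at line 1 remove [eum,kzjm] add [adwo,nrqs,neztw] -> 15 lines: xqf vduhr adwo nrqs neztw axp gkmb oapop eupt wfbo encnz upccz aamtt mwwy nfrf
Final line count: 15

Answer: 15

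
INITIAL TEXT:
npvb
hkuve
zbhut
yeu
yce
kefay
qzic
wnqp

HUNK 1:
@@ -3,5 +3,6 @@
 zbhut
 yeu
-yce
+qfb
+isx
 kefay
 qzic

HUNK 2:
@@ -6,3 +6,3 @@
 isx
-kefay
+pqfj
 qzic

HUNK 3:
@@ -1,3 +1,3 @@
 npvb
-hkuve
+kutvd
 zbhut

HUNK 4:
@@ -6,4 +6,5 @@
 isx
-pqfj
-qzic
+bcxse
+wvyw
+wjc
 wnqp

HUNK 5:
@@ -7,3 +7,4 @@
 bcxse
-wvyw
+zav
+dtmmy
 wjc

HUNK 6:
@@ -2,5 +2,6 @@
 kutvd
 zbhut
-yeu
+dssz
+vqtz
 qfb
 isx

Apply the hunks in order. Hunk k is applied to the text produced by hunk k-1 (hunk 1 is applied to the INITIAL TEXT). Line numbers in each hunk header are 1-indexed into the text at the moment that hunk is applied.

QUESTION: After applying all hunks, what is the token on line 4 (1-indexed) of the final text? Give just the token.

Answer: dssz

Derivation:
Hunk 1: at line 3 remove [yce] add [qfb,isx] -> 9 lines: npvb hkuve zbhut yeu qfb isx kefay qzic wnqp
Hunk 2: at line 6 remove [kefay] add [pqfj] -> 9 lines: npvb hkuve zbhut yeu qfb isx pqfj qzic wnqp
Hunk 3: at line 1 remove [hkuve] add [kutvd] -> 9 lines: npvb kutvd zbhut yeu qfb isx pqfj qzic wnqp
Hunk 4: at line 6 remove [pqfj,qzic] add [bcxse,wvyw,wjc] -> 10 lines: npvb kutvd zbhut yeu qfb isx bcxse wvyw wjc wnqp
Hunk 5: at line 7 remove [wvyw] add [zav,dtmmy] -> 11 lines: npvb kutvd zbhut yeu qfb isx bcxse zav dtmmy wjc wnqp
Hunk 6: at line 2 remove [yeu] add [dssz,vqtz] -> 12 lines: npvb kutvd zbhut dssz vqtz qfb isx bcxse zav dtmmy wjc wnqp
Final line 4: dssz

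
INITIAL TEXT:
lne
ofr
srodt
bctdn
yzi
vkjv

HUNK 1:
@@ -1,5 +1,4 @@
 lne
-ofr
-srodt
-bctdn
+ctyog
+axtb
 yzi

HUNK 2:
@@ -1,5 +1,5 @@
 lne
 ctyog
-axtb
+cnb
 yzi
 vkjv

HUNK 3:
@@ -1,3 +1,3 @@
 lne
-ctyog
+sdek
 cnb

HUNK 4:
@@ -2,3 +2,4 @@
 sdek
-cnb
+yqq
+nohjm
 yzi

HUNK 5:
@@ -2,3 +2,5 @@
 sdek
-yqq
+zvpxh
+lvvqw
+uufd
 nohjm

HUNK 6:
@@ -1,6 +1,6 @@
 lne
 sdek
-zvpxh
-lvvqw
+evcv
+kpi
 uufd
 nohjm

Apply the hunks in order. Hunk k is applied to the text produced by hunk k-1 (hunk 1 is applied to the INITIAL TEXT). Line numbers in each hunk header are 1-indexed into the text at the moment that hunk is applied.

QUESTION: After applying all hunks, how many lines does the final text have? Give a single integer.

Hunk 1: at line 1 remove [ofr,srodt,bctdn] add [ctyog,axtb] -> 5 lines: lne ctyog axtb yzi vkjv
Hunk 2: at line 1 remove [axtb] add [cnb] -> 5 lines: lne ctyog cnb yzi vkjv
Hunk 3: at line 1 remove [ctyog] add [sdek] -> 5 lines: lne sdek cnb yzi vkjv
Hunk 4: at line 2 remove [cnb] add [yqq,nohjm] -> 6 lines: lne sdek yqq nohjm yzi vkjv
Hunk 5: at line 2 remove [yqq] add [zvpxh,lvvqw,uufd] -> 8 lines: lne sdek zvpxh lvvqw uufd nohjm yzi vkjv
Hunk 6: at line 1 remove [zvpxh,lvvqw] add [evcv,kpi] -> 8 lines: lne sdek evcv kpi uufd nohjm yzi vkjv
Final line count: 8

Answer: 8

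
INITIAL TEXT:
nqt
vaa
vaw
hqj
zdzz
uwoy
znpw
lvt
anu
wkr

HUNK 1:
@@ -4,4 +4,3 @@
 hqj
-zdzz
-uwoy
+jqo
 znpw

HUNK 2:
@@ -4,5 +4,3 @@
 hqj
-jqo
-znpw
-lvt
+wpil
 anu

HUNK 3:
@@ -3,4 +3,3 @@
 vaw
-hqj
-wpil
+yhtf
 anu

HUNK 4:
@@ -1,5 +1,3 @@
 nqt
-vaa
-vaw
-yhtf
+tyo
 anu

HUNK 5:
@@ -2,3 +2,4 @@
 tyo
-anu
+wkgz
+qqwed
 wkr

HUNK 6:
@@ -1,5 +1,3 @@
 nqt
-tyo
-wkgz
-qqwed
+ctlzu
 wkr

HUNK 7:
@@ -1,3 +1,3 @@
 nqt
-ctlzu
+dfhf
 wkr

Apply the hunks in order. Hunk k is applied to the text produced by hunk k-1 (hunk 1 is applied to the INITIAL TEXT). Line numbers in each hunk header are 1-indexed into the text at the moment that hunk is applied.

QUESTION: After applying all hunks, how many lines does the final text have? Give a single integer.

Answer: 3

Derivation:
Hunk 1: at line 4 remove [zdzz,uwoy] add [jqo] -> 9 lines: nqt vaa vaw hqj jqo znpw lvt anu wkr
Hunk 2: at line 4 remove [jqo,znpw,lvt] add [wpil] -> 7 lines: nqt vaa vaw hqj wpil anu wkr
Hunk 3: at line 3 remove [hqj,wpil] add [yhtf] -> 6 lines: nqt vaa vaw yhtf anu wkr
Hunk 4: at line 1 remove [vaa,vaw,yhtf] add [tyo] -> 4 lines: nqt tyo anu wkr
Hunk 5: at line 2 remove [anu] add [wkgz,qqwed] -> 5 lines: nqt tyo wkgz qqwed wkr
Hunk 6: at line 1 remove [tyo,wkgz,qqwed] add [ctlzu] -> 3 lines: nqt ctlzu wkr
Hunk 7: at line 1 remove [ctlzu] add [dfhf] -> 3 lines: nqt dfhf wkr
Final line count: 3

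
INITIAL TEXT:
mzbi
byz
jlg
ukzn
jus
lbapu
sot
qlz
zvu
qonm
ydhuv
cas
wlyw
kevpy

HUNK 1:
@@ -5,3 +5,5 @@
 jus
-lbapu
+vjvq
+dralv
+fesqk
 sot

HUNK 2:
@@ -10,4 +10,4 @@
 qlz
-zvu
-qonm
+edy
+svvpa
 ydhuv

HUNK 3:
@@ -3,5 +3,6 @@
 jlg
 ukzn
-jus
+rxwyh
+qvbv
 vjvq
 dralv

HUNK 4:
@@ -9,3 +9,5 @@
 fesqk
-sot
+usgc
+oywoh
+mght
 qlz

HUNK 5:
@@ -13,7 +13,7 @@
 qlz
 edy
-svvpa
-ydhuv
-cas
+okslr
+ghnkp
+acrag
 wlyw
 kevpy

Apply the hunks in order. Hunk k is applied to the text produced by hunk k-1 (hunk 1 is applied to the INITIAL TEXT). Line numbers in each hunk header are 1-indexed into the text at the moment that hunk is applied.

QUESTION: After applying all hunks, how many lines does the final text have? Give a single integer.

Answer: 19

Derivation:
Hunk 1: at line 5 remove [lbapu] add [vjvq,dralv,fesqk] -> 16 lines: mzbi byz jlg ukzn jus vjvq dralv fesqk sot qlz zvu qonm ydhuv cas wlyw kevpy
Hunk 2: at line 10 remove [zvu,qonm] add [edy,svvpa] -> 16 lines: mzbi byz jlg ukzn jus vjvq dralv fesqk sot qlz edy svvpa ydhuv cas wlyw kevpy
Hunk 3: at line 3 remove [jus] add [rxwyh,qvbv] -> 17 lines: mzbi byz jlg ukzn rxwyh qvbv vjvq dralv fesqk sot qlz edy svvpa ydhuv cas wlyw kevpy
Hunk 4: at line 9 remove [sot] add [usgc,oywoh,mght] -> 19 lines: mzbi byz jlg ukzn rxwyh qvbv vjvq dralv fesqk usgc oywoh mght qlz edy svvpa ydhuv cas wlyw kevpy
Hunk 5: at line 13 remove [svvpa,ydhuv,cas] add [okslr,ghnkp,acrag] -> 19 lines: mzbi byz jlg ukzn rxwyh qvbv vjvq dralv fesqk usgc oywoh mght qlz edy okslr ghnkp acrag wlyw kevpy
Final line count: 19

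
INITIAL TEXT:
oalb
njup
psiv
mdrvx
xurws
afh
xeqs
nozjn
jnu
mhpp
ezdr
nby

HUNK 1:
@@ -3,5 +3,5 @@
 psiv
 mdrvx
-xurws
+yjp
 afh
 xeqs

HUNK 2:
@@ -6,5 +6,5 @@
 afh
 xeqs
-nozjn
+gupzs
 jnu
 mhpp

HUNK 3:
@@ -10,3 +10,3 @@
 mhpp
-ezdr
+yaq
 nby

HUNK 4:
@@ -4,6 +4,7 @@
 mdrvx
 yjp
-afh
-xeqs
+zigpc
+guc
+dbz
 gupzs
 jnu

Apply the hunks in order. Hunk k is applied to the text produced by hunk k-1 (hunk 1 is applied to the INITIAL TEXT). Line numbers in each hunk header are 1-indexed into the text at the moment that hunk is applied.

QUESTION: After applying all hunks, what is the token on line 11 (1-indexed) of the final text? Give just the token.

Hunk 1: at line 3 remove [xurws] add [yjp] -> 12 lines: oalb njup psiv mdrvx yjp afh xeqs nozjn jnu mhpp ezdr nby
Hunk 2: at line 6 remove [nozjn] add [gupzs] -> 12 lines: oalb njup psiv mdrvx yjp afh xeqs gupzs jnu mhpp ezdr nby
Hunk 3: at line 10 remove [ezdr] add [yaq] -> 12 lines: oalb njup psiv mdrvx yjp afh xeqs gupzs jnu mhpp yaq nby
Hunk 4: at line 4 remove [afh,xeqs] add [zigpc,guc,dbz] -> 13 lines: oalb njup psiv mdrvx yjp zigpc guc dbz gupzs jnu mhpp yaq nby
Final line 11: mhpp

Answer: mhpp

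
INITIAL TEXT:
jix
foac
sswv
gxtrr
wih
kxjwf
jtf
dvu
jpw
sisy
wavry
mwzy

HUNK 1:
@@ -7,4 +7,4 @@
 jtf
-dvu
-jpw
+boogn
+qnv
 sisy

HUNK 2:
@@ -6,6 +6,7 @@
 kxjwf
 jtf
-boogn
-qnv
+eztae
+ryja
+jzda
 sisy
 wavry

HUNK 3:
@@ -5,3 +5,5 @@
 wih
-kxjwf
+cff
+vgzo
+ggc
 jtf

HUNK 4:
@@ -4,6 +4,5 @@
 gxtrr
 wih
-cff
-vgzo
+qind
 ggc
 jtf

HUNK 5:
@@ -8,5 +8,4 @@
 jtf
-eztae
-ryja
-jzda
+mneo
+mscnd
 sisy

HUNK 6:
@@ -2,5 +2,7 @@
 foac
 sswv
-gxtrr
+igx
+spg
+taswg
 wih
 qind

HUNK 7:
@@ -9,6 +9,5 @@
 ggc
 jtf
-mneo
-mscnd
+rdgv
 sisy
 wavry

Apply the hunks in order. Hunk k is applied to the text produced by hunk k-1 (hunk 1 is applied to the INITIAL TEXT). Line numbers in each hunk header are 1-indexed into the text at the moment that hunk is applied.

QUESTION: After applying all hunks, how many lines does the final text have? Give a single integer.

Answer: 14

Derivation:
Hunk 1: at line 7 remove [dvu,jpw] add [boogn,qnv] -> 12 lines: jix foac sswv gxtrr wih kxjwf jtf boogn qnv sisy wavry mwzy
Hunk 2: at line 6 remove [boogn,qnv] add [eztae,ryja,jzda] -> 13 lines: jix foac sswv gxtrr wih kxjwf jtf eztae ryja jzda sisy wavry mwzy
Hunk 3: at line 5 remove [kxjwf] add [cff,vgzo,ggc] -> 15 lines: jix foac sswv gxtrr wih cff vgzo ggc jtf eztae ryja jzda sisy wavry mwzy
Hunk 4: at line 4 remove [cff,vgzo] add [qind] -> 14 lines: jix foac sswv gxtrr wih qind ggc jtf eztae ryja jzda sisy wavry mwzy
Hunk 5: at line 8 remove [eztae,ryja,jzda] add [mneo,mscnd] -> 13 lines: jix foac sswv gxtrr wih qind ggc jtf mneo mscnd sisy wavry mwzy
Hunk 6: at line 2 remove [gxtrr] add [igx,spg,taswg] -> 15 lines: jix foac sswv igx spg taswg wih qind ggc jtf mneo mscnd sisy wavry mwzy
Hunk 7: at line 9 remove [mneo,mscnd] add [rdgv] -> 14 lines: jix foac sswv igx spg taswg wih qind ggc jtf rdgv sisy wavry mwzy
Final line count: 14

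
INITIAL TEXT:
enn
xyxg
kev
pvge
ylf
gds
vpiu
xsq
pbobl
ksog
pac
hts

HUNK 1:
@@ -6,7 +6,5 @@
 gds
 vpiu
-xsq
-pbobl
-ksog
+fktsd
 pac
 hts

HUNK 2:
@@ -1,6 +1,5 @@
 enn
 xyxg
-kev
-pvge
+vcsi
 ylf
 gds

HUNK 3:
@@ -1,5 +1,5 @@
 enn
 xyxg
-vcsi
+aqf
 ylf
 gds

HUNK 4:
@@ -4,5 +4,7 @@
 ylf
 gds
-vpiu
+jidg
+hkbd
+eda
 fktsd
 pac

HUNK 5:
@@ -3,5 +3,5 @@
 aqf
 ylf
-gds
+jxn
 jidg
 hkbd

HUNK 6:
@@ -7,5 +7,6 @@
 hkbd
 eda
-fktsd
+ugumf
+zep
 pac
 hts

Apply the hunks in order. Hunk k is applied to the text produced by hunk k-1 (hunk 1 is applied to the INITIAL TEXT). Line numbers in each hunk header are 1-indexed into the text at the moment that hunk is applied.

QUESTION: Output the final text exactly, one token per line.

Answer: enn
xyxg
aqf
ylf
jxn
jidg
hkbd
eda
ugumf
zep
pac
hts

Derivation:
Hunk 1: at line 6 remove [xsq,pbobl,ksog] add [fktsd] -> 10 lines: enn xyxg kev pvge ylf gds vpiu fktsd pac hts
Hunk 2: at line 1 remove [kev,pvge] add [vcsi] -> 9 lines: enn xyxg vcsi ylf gds vpiu fktsd pac hts
Hunk 3: at line 1 remove [vcsi] add [aqf] -> 9 lines: enn xyxg aqf ylf gds vpiu fktsd pac hts
Hunk 4: at line 4 remove [vpiu] add [jidg,hkbd,eda] -> 11 lines: enn xyxg aqf ylf gds jidg hkbd eda fktsd pac hts
Hunk 5: at line 3 remove [gds] add [jxn] -> 11 lines: enn xyxg aqf ylf jxn jidg hkbd eda fktsd pac hts
Hunk 6: at line 7 remove [fktsd] add [ugumf,zep] -> 12 lines: enn xyxg aqf ylf jxn jidg hkbd eda ugumf zep pac hts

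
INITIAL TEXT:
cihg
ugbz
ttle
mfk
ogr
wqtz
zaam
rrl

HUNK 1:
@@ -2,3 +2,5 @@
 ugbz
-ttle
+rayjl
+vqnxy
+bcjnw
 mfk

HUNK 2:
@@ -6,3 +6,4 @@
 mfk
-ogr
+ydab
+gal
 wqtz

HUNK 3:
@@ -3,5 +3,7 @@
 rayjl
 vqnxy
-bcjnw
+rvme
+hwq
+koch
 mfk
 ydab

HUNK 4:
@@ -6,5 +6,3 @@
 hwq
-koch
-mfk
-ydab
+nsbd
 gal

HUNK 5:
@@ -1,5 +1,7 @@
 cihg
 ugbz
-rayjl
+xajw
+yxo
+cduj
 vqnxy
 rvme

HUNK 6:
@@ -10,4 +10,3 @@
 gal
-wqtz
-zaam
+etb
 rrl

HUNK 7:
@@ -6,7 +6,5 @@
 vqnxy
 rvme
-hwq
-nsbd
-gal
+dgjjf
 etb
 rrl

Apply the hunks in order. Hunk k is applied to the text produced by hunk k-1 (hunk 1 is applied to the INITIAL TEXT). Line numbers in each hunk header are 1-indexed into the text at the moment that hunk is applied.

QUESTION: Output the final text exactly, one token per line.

Hunk 1: at line 2 remove [ttle] add [rayjl,vqnxy,bcjnw] -> 10 lines: cihg ugbz rayjl vqnxy bcjnw mfk ogr wqtz zaam rrl
Hunk 2: at line 6 remove [ogr] add [ydab,gal] -> 11 lines: cihg ugbz rayjl vqnxy bcjnw mfk ydab gal wqtz zaam rrl
Hunk 3: at line 3 remove [bcjnw] add [rvme,hwq,koch] -> 13 lines: cihg ugbz rayjl vqnxy rvme hwq koch mfk ydab gal wqtz zaam rrl
Hunk 4: at line 6 remove [koch,mfk,ydab] add [nsbd] -> 11 lines: cihg ugbz rayjl vqnxy rvme hwq nsbd gal wqtz zaam rrl
Hunk 5: at line 1 remove [rayjl] add [xajw,yxo,cduj] -> 13 lines: cihg ugbz xajw yxo cduj vqnxy rvme hwq nsbd gal wqtz zaam rrl
Hunk 6: at line 10 remove [wqtz,zaam] add [etb] -> 12 lines: cihg ugbz xajw yxo cduj vqnxy rvme hwq nsbd gal etb rrl
Hunk 7: at line 6 remove [hwq,nsbd,gal] add [dgjjf] -> 10 lines: cihg ugbz xajw yxo cduj vqnxy rvme dgjjf etb rrl

Answer: cihg
ugbz
xajw
yxo
cduj
vqnxy
rvme
dgjjf
etb
rrl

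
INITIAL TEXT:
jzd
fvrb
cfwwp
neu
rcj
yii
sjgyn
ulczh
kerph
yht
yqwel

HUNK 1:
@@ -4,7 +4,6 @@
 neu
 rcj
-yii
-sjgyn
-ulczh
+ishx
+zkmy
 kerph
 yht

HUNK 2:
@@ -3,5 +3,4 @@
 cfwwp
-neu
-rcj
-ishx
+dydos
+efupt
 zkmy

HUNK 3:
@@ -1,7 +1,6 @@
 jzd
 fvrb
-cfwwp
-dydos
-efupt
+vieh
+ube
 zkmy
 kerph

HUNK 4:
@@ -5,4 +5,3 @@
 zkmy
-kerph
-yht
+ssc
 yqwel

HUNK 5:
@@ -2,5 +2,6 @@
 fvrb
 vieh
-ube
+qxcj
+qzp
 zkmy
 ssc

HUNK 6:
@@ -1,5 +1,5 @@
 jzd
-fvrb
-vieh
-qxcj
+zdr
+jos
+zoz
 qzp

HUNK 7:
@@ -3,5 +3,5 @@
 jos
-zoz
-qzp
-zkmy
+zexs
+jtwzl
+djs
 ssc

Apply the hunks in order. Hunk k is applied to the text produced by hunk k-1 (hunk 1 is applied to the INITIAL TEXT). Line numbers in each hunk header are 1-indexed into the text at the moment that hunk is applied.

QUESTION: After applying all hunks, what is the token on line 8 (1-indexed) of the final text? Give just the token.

Hunk 1: at line 4 remove [yii,sjgyn,ulczh] add [ishx,zkmy] -> 10 lines: jzd fvrb cfwwp neu rcj ishx zkmy kerph yht yqwel
Hunk 2: at line 3 remove [neu,rcj,ishx] add [dydos,efupt] -> 9 lines: jzd fvrb cfwwp dydos efupt zkmy kerph yht yqwel
Hunk 3: at line 1 remove [cfwwp,dydos,efupt] add [vieh,ube] -> 8 lines: jzd fvrb vieh ube zkmy kerph yht yqwel
Hunk 4: at line 5 remove [kerph,yht] add [ssc] -> 7 lines: jzd fvrb vieh ube zkmy ssc yqwel
Hunk 5: at line 2 remove [ube] add [qxcj,qzp] -> 8 lines: jzd fvrb vieh qxcj qzp zkmy ssc yqwel
Hunk 6: at line 1 remove [fvrb,vieh,qxcj] add [zdr,jos,zoz] -> 8 lines: jzd zdr jos zoz qzp zkmy ssc yqwel
Hunk 7: at line 3 remove [zoz,qzp,zkmy] add [zexs,jtwzl,djs] -> 8 lines: jzd zdr jos zexs jtwzl djs ssc yqwel
Final line 8: yqwel

Answer: yqwel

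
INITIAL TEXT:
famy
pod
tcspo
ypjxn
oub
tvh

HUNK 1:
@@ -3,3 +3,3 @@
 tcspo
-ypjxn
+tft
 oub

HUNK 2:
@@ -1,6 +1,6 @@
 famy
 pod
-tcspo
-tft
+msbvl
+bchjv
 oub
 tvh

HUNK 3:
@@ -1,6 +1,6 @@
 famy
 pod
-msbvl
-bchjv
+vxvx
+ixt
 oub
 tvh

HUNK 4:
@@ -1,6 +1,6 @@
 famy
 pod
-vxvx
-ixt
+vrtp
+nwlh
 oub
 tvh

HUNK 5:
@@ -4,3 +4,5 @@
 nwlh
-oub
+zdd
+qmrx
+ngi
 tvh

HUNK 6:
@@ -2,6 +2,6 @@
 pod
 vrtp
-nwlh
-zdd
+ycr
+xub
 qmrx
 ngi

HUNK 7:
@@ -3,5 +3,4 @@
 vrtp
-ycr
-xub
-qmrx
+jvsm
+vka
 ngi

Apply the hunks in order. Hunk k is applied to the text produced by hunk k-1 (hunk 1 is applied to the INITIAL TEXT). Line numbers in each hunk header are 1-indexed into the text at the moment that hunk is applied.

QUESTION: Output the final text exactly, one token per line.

Answer: famy
pod
vrtp
jvsm
vka
ngi
tvh

Derivation:
Hunk 1: at line 3 remove [ypjxn] add [tft] -> 6 lines: famy pod tcspo tft oub tvh
Hunk 2: at line 1 remove [tcspo,tft] add [msbvl,bchjv] -> 6 lines: famy pod msbvl bchjv oub tvh
Hunk 3: at line 1 remove [msbvl,bchjv] add [vxvx,ixt] -> 6 lines: famy pod vxvx ixt oub tvh
Hunk 4: at line 1 remove [vxvx,ixt] add [vrtp,nwlh] -> 6 lines: famy pod vrtp nwlh oub tvh
Hunk 5: at line 4 remove [oub] add [zdd,qmrx,ngi] -> 8 lines: famy pod vrtp nwlh zdd qmrx ngi tvh
Hunk 6: at line 2 remove [nwlh,zdd] add [ycr,xub] -> 8 lines: famy pod vrtp ycr xub qmrx ngi tvh
Hunk 7: at line 3 remove [ycr,xub,qmrx] add [jvsm,vka] -> 7 lines: famy pod vrtp jvsm vka ngi tvh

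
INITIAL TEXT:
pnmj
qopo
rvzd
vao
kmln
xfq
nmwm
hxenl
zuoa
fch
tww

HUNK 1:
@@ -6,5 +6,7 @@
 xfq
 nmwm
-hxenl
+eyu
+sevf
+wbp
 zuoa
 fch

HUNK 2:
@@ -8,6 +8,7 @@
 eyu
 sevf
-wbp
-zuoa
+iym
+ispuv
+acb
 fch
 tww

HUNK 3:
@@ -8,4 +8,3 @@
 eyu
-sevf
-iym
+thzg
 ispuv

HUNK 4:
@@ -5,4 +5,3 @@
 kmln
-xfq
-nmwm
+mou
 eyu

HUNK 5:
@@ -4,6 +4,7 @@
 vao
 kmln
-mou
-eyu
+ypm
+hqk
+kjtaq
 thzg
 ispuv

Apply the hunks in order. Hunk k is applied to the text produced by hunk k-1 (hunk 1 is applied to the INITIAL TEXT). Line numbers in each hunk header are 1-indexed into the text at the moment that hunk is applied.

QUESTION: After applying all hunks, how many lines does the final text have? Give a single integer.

Answer: 13

Derivation:
Hunk 1: at line 6 remove [hxenl] add [eyu,sevf,wbp] -> 13 lines: pnmj qopo rvzd vao kmln xfq nmwm eyu sevf wbp zuoa fch tww
Hunk 2: at line 8 remove [wbp,zuoa] add [iym,ispuv,acb] -> 14 lines: pnmj qopo rvzd vao kmln xfq nmwm eyu sevf iym ispuv acb fch tww
Hunk 3: at line 8 remove [sevf,iym] add [thzg] -> 13 lines: pnmj qopo rvzd vao kmln xfq nmwm eyu thzg ispuv acb fch tww
Hunk 4: at line 5 remove [xfq,nmwm] add [mou] -> 12 lines: pnmj qopo rvzd vao kmln mou eyu thzg ispuv acb fch tww
Hunk 5: at line 4 remove [mou,eyu] add [ypm,hqk,kjtaq] -> 13 lines: pnmj qopo rvzd vao kmln ypm hqk kjtaq thzg ispuv acb fch tww
Final line count: 13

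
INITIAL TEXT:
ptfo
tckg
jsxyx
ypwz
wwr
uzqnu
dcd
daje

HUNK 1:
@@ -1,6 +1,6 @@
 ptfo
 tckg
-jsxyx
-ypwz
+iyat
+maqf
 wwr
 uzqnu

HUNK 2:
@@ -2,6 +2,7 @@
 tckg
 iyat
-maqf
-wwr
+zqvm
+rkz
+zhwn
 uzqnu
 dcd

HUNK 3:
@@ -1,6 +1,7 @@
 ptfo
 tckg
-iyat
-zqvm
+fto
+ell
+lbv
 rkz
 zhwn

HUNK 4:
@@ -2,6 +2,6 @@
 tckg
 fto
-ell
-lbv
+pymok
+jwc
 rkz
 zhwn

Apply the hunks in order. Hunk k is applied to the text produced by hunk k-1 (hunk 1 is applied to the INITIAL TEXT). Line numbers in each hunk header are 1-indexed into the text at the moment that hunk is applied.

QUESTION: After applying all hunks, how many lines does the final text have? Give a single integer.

Answer: 10

Derivation:
Hunk 1: at line 1 remove [jsxyx,ypwz] add [iyat,maqf] -> 8 lines: ptfo tckg iyat maqf wwr uzqnu dcd daje
Hunk 2: at line 2 remove [maqf,wwr] add [zqvm,rkz,zhwn] -> 9 lines: ptfo tckg iyat zqvm rkz zhwn uzqnu dcd daje
Hunk 3: at line 1 remove [iyat,zqvm] add [fto,ell,lbv] -> 10 lines: ptfo tckg fto ell lbv rkz zhwn uzqnu dcd daje
Hunk 4: at line 2 remove [ell,lbv] add [pymok,jwc] -> 10 lines: ptfo tckg fto pymok jwc rkz zhwn uzqnu dcd daje
Final line count: 10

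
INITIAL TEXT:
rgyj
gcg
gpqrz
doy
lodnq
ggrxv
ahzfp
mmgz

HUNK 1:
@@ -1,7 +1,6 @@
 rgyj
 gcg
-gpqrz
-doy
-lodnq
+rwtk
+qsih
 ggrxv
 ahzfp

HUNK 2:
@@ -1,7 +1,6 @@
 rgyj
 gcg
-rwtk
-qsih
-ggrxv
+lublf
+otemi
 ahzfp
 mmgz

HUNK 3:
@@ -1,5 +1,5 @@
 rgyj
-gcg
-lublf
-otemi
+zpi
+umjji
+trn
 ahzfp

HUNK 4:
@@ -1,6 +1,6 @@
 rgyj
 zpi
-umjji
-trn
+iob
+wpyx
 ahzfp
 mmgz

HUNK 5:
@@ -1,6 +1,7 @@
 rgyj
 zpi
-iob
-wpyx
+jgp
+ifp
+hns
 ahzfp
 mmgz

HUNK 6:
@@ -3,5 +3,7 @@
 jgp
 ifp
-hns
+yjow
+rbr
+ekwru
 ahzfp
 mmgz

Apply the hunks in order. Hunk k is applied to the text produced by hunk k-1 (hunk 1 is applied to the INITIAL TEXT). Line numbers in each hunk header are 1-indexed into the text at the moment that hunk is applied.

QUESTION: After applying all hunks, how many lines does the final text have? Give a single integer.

Answer: 9

Derivation:
Hunk 1: at line 1 remove [gpqrz,doy,lodnq] add [rwtk,qsih] -> 7 lines: rgyj gcg rwtk qsih ggrxv ahzfp mmgz
Hunk 2: at line 1 remove [rwtk,qsih,ggrxv] add [lublf,otemi] -> 6 lines: rgyj gcg lublf otemi ahzfp mmgz
Hunk 3: at line 1 remove [gcg,lublf,otemi] add [zpi,umjji,trn] -> 6 lines: rgyj zpi umjji trn ahzfp mmgz
Hunk 4: at line 1 remove [umjji,trn] add [iob,wpyx] -> 6 lines: rgyj zpi iob wpyx ahzfp mmgz
Hunk 5: at line 1 remove [iob,wpyx] add [jgp,ifp,hns] -> 7 lines: rgyj zpi jgp ifp hns ahzfp mmgz
Hunk 6: at line 3 remove [hns] add [yjow,rbr,ekwru] -> 9 lines: rgyj zpi jgp ifp yjow rbr ekwru ahzfp mmgz
Final line count: 9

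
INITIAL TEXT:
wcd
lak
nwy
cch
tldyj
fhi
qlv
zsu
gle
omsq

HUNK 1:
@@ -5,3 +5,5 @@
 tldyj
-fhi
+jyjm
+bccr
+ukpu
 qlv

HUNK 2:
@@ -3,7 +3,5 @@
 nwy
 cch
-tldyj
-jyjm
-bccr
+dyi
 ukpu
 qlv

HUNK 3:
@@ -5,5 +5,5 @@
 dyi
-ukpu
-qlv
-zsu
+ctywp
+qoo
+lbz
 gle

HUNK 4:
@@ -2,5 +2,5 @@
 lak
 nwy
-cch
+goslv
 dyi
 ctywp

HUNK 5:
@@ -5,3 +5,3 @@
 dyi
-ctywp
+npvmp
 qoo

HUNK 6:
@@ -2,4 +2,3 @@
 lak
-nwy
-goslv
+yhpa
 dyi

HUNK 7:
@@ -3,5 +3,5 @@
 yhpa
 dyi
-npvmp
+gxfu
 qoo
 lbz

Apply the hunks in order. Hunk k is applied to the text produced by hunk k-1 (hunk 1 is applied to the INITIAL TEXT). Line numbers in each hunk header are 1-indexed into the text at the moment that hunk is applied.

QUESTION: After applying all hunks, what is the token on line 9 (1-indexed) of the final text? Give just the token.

Hunk 1: at line 5 remove [fhi] add [jyjm,bccr,ukpu] -> 12 lines: wcd lak nwy cch tldyj jyjm bccr ukpu qlv zsu gle omsq
Hunk 2: at line 3 remove [tldyj,jyjm,bccr] add [dyi] -> 10 lines: wcd lak nwy cch dyi ukpu qlv zsu gle omsq
Hunk 3: at line 5 remove [ukpu,qlv,zsu] add [ctywp,qoo,lbz] -> 10 lines: wcd lak nwy cch dyi ctywp qoo lbz gle omsq
Hunk 4: at line 2 remove [cch] add [goslv] -> 10 lines: wcd lak nwy goslv dyi ctywp qoo lbz gle omsq
Hunk 5: at line 5 remove [ctywp] add [npvmp] -> 10 lines: wcd lak nwy goslv dyi npvmp qoo lbz gle omsq
Hunk 6: at line 2 remove [nwy,goslv] add [yhpa] -> 9 lines: wcd lak yhpa dyi npvmp qoo lbz gle omsq
Hunk 7: at line 3 remove [npvmp] add [gxfu] -> 9 lines: wcd lak yhpa dyi gxfu qoo lbz gle omsq
Final line 9: omsq

Answer: omsq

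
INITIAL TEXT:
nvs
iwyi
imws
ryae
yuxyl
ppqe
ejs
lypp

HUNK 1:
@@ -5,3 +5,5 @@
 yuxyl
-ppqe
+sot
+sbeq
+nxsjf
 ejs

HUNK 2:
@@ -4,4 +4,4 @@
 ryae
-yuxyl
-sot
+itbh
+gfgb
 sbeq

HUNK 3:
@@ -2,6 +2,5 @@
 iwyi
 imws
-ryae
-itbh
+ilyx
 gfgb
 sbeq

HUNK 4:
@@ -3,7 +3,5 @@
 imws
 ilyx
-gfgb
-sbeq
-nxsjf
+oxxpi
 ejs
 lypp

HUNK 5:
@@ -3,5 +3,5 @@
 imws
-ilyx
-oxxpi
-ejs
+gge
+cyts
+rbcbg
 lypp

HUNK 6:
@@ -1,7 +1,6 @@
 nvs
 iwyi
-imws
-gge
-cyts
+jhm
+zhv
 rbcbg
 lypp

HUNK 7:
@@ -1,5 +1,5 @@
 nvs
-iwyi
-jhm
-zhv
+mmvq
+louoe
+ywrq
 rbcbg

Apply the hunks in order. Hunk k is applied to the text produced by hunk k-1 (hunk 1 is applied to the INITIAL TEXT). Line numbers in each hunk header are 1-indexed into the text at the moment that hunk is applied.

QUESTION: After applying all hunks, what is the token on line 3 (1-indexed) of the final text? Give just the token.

Answer: louoe

Derivation:
Hunk 1: at line 5 remove [ppqe] add [sot,sbeq,nxsjf] -> 10 lines: nvs iwyi imws ryae yuxyl sot sbeq nxsjf ejs lypp
Hunk 2: at line 4 remove [yuxyl,sot] add [itbh,gfgb] -> 10 lines: nvs iwyi imws ryae itbh gfgb sbeq nxsjf ejs lypp
Hunk 3: at line 2 remove [ryae,itbh] add [ilyx] -> 9 lines: nvs iwyi imws ilyx gfgb sbeq nxsjf ejs lypp
Hunk 4: at line 3 remove [gfgb,sbeq,nxsjf] add [oxxpi] -> 7 lines: nvs iwyi imws ilyx oxxpi ejs lypp
Hunk 5: at line 3 remove [ilyx,oxxpi,ejs] add [gge,cyts,rbcbg] -> 7 lines: nvs iwyi imws gge cyts rbcbg lypp
Hunk 6: at line 1 remove [imws,gge,cyts] add [jhm,zhv] -> 6 lines: nvs iwyi jhm zhv rbcbg lypp
Hunk 7: at line 1 remove [iwyi,jhm,zhv] add [mmvq,louoe,ywrq] -> 6 lines: nvs mmvq louoe ywrq rbcbg lypp
Final line 3: louoe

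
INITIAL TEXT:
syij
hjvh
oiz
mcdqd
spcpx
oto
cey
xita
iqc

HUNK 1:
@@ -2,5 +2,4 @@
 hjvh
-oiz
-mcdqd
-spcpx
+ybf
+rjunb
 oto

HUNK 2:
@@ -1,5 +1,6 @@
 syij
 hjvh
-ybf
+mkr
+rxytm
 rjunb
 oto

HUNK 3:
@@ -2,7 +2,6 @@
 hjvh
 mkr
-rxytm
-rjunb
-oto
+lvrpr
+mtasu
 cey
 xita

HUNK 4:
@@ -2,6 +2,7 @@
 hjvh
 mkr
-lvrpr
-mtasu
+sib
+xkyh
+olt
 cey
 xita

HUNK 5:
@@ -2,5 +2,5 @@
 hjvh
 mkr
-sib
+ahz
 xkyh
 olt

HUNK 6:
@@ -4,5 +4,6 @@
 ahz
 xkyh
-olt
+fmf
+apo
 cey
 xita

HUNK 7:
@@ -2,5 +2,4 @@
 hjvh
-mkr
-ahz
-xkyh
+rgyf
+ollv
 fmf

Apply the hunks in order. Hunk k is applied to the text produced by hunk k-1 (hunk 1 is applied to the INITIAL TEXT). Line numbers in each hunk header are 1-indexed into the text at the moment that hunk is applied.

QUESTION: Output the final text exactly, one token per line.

Answer: syij
hjvh
rgyf
ollv
fmf
apo
cey
xita
iqc

Derivation:
Hunk 1: at line 2 remove [oiz,mcdqd,spcpx] add [ybf,rjunb] -> 8 lines: syij hjvh ybf rjunb oto cey xita iqc
Hunk 2: at line 1 remove [ybf] add [mkr,rxytm] -> 9 lines: syij hjvh mkr rxytm rjunb oto cey xita iqc
Hunk 3: at line 2 remove [rxytm,rjunb,oto] add [lvrpr,mtasu] -> 8 lines: syij hjvh mkr lvrpr mtasu cey xita iqc
Hunk 4: at line 2 remove [lvrpr,mtasu] add [sib,xkyh,olt] -> 9 lines: syij hjvh mkr sib xkyh olt cey xita iqc
Hunk 5: at line 2 remove [sib] add [ahz] -> 9 lines: syij hjvh mkr ahz xkyh olt cey xita iqc
Hunk 6: at line 4 remove [olt] add [fmf,apo] -> 10 lines: syij hjvh mkr ahz xkyh fmf apo cey xita iqc
Hunk 7: at line 2 remove [mkr,ahz,xkyh] add [rgyf,ollv] -> 9 lines: syij hjvh rgyf ollv fmf apo cey xita iqc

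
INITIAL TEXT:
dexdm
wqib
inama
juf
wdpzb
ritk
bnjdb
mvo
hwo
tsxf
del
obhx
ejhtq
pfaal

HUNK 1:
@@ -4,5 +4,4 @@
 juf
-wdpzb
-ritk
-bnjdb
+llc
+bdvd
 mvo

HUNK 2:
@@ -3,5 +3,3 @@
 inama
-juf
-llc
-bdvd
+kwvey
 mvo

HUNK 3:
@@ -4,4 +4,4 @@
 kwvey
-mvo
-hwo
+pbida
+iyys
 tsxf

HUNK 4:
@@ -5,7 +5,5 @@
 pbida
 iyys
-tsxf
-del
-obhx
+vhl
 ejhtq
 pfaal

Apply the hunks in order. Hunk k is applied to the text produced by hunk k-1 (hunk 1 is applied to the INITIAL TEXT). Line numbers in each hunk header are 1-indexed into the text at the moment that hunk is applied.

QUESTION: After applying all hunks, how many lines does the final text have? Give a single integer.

Hunk 1: at line 4 remove [wdpzb,ritk,bnjdb] add [llc,bdvd] -> 13 lines: dexdm wqib inama juf llc bdvd mvo hwo tsxf del obhx ejhtq pfaal
Hunk 2: at line 3 remove [juf,llc,bdvd] add [kwvey] -> 11 lines: dexdm wqib inama kwvey mvo hwo tsxf del obhx ejhtq pfaal
Hunk 3: at line 4 remove [mvo,hwo] add [pbida,iyys] -> 11 lines: dexdm wqib inama kwvey pbida iyys tsxf del obhx ejhtq pfaal
Hunk 4: at line 5 remove [tsxf,del,obhx] add [vhl] -> 9 lines: dexdm wqib inama kwvey pbida iyys vhl ejhtq pfaal
Final line count: 9

Answer: 9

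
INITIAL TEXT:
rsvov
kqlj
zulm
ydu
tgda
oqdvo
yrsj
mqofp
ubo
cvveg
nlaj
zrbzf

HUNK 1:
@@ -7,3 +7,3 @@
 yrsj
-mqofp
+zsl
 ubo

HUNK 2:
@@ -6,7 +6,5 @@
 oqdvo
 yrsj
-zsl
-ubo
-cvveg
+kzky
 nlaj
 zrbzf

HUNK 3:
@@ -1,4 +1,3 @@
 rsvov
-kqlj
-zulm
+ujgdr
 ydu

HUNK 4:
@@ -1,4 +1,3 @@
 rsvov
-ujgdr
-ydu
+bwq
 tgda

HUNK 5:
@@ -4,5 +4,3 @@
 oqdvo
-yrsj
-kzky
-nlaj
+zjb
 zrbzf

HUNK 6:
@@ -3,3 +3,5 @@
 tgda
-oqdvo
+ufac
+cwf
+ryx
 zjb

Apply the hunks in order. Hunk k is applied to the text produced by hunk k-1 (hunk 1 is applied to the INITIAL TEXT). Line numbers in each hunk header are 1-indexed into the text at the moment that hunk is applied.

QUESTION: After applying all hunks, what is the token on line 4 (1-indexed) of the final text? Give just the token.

Answer: ufac

Derivation:
Hunk 1: at line 7 remove [mqofp] add [zsl] -> 12 lines: rsvov kqlj zulm ydu tgda oqdvo yrsj zsl ubo cvveg nlaj zrbzf
Hunk 2: at line 6 remove [zsl,ubo,cvveg] add [kzky] -> 10 lines: rsvov kqlj zulm ydu tgda oqdvo yrsj kzky nlaj zrbzf
Hunk 3: at line 1 remove [kqlj,zulm] add [ujgdr] -> 9 lines: rsvov ujgdr ydu tgda oqdvo yrsj kzky nlaj zrbzf
Hunk 4: at line 1 remove [ujgdr,ydu] add [bwq] -> 8 lines: rsvov bwq tgda oqdvo yrsj kzky nlaj zrbzf
Hunk 5: at line 4 remove [yrsj,kzky,nlaj] add [zjb] -> 6 lines: rsvov bwq tgda oqdvo zjb zrbzf
Hunk 6: at line 3 remove [oqdvo] add [ufac,cwf,ryx] -> 8 lines: rsvov bwq tgda ufac cwf ryx zjb zrbzf
Final line 4: ufac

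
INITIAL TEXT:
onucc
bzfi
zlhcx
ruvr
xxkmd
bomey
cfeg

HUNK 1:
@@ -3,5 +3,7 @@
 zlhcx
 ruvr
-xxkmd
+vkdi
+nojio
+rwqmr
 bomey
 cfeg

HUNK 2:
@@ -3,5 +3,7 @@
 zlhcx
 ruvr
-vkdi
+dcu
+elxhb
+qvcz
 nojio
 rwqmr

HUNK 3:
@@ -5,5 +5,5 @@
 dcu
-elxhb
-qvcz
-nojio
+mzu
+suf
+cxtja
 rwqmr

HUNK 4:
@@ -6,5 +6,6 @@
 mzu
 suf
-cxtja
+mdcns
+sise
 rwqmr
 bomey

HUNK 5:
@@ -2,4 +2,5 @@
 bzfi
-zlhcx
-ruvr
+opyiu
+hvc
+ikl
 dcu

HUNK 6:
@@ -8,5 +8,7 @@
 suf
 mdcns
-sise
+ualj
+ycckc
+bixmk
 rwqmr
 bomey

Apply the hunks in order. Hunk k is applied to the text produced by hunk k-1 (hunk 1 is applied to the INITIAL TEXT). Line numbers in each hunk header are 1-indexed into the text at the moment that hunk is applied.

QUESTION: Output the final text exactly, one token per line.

Answer: onucc
bzfi
opyiu
hvc
ikl
dcu
mzu
suf
mdcns
ualj
ycckc
bixmk
rwqmr
bomey
cfeg

Derivation:
Hunk 1: at line 3 remove [xxkmd] add [vkdi,nojio,rwqmr] -> 9 lines: onucc bzfi zlhcx ruvr vkdi nojio rwqmr bomey cfeg
Hunk 2: at line 3 remove [vkdi] add [dcu,elxhb,qvcz] -> 11 lines: onucc bzfi zlhcx ruvr dcu elxhb qvcz nojio rwqmr bomey cfeg
Hunk 3: at line 5 remove [elxhb,qvcz,nojio] add [mzu,suf,cxtja] -> 11 lines: onucc bzfi zlhcx ruvr dcu mzu suf cxtja rwqmr bomey cfeg
Hunk 4: at line 6 remove [cxtja] add [mdcns,sise] -> 12 lines: onucc bzfi zlhcx ruvr dcu mzu suf mdcns sise rwqmr bomey cfeg
Hunk 5: at line 2 remove [zlhcx,ruvr] add [opyiu,hvc,ikl] -> 13 lines: onucc bzfi opyiu hvc ikl dcu mzu suf mdcns sise rwqmr bomey cfeg
Hunk 6: at line 8 remove [sise] add [ualj,ycckc,bixmk] -> 15 lines: onucc bzfi opyiu hvc ikl dcu mzu suf mdcns ualj ycckc bixmk rwqmr bomey cfeg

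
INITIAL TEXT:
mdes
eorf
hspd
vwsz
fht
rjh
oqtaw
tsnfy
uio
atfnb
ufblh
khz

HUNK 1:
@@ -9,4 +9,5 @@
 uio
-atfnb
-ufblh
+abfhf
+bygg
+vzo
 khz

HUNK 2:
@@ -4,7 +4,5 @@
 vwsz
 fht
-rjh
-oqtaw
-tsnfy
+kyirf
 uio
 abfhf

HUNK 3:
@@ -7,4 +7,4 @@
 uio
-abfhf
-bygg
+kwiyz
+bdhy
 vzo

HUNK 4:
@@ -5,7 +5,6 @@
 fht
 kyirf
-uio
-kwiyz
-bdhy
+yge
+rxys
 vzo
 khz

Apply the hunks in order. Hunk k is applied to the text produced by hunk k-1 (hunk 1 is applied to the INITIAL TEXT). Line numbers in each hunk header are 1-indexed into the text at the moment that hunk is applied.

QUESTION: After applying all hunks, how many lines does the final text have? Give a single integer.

Answer: 10

Derivation:
Hunk 1: at line 9 remove [atfnb,ufblh] add [abfhf,bygg,vzo] -> 13 lines: mdes eorf hspd vwsz fht rjh oqtaw tsnfy uio abfhf bygg vzo khz
Hunk 2: at line 4 remove [rjh,oqtaw,tsnfy] add [kyirf] -> 11 lines: mdes eorf hspd vwsz fht kyirf uio abfhf bygg vzo khz
Hunk 3: at line 7 remove [abfhf,bygg] add [kwiyz,bdhy] -> 11 lines: mdes eorf hspd vwsz fht kyirf uio kwiyz bdhy vzo khz
Hunk 4: at line 5 remove [uio,kwiyz,bdhy] add [yge,rxys] -> 10 lines: mdes eorf hspd vwsz fht kyirf yge rxys vzo khz
Final line count: 10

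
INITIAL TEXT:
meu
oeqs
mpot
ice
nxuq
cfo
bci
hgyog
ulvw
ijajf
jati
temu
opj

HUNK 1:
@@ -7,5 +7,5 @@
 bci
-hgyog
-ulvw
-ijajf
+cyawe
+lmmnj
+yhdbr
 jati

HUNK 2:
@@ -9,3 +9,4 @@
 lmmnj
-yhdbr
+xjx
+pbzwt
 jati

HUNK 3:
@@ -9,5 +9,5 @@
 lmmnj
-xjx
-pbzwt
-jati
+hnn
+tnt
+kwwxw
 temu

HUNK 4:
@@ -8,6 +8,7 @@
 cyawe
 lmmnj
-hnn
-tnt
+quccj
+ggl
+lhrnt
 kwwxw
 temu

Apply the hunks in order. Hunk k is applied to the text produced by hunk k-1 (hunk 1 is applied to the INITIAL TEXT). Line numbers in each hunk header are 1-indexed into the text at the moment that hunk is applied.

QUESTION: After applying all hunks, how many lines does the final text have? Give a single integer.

Hunk 1: at line 7 remove [hgyog,ulvw,ijajf] add [cyawe,lmmnj,yhdbr] -> 13 lines: meu oeqs mpot ice nxuq cfo bci cyawe lmmnj yhdbr jati temu opj
Hunk 2: at line 9 remove [yhdbr] add [xjx,pbzwt] -> 14 lines: meu oeqs mpot ice nxuq cfo bci cyawe lmmnj xjx pbzwt jati temu opj
Hunk 3: at line 9 remove [xjx,pbzwt,jati] add [hnn,tnt,kwwxw] -> 14 lines: meu oeqs mpot ice nxuq cfo bci cyawe lmmnj hnn tnt kwwxw temu opj
Hunk 4: at line 8 remove [hnn,tnt] add [quccj,ggl,lhrnt] -> 15 lines: meu oeqs mpot ice nxuq cfo bci cyawe lmmnj quccj ggl lhrnt kwwxw temu opj
Final line count: 15

Answer: 15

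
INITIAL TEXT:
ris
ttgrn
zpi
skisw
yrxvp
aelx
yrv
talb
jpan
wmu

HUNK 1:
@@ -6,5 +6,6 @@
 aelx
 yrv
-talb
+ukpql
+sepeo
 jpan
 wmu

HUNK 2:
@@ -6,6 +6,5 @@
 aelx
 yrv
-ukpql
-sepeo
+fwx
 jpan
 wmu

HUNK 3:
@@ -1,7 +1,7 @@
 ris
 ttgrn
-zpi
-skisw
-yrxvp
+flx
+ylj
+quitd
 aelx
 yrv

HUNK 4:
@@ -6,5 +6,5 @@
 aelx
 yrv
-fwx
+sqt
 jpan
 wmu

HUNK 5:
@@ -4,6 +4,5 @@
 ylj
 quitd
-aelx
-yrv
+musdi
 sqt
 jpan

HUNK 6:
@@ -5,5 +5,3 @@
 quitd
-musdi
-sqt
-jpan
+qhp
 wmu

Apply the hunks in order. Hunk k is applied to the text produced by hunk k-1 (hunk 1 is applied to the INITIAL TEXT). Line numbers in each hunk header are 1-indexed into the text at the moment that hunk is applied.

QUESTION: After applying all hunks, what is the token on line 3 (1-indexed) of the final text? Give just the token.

Hunk 1: at line 6 remove [talb] add [ukpql,sepeo] -> 11 lines: ris ttgrn zpi skisw yrxvp aelx yrv ukpql sepeo jpan wmu
Hunk 2: at line 6 remove [ukpql,sepeo] add [fwx] -> 10 lines: ris ttgrn zpi skisw yrxvp aelx yrv fwx jpan wmu
Hunk 3: at line 1 remove [zpi,skisw,yrxvp] add [flx,ylj,quitd] -> 10 lines: ris ttgrn flx ylj quitd aelx yrv fwx jpan wmu
Hunk 4: at line 6 remove [fwx] add [sqt] -> 10 lines: ris ttgrn flx ylj quitd aelx yrv sqt jpan wmu
Hunk 5: at line 4 remove [aelx,yrv] add [musdi] -> 9 lines: ris ttgrn flx ylj quitd musdi sqt jpan wmu
Hunk 6: at line 5 remove [musdi,sqt,jpan] add [qhp] -> 7 lines: ris ttgrn flx ylj quitd qhp wmu
Final line 3: flx

Answer: flx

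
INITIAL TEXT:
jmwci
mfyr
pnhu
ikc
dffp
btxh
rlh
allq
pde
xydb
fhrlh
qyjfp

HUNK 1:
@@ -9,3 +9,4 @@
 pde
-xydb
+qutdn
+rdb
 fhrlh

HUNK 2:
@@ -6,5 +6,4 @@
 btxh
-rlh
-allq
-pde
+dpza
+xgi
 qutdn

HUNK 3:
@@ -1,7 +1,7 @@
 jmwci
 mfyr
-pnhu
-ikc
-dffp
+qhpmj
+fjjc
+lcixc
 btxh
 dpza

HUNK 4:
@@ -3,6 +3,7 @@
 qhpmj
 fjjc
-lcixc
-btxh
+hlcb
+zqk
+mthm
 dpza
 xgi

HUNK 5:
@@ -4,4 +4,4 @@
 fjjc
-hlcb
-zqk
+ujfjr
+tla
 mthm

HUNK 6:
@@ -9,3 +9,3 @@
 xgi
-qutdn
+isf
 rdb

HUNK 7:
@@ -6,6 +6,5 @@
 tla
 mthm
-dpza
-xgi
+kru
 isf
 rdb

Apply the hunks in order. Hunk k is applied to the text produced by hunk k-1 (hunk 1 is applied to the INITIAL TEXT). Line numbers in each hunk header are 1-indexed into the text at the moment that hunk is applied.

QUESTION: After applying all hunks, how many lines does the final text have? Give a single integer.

Answer: 12

Derivation:
Hunk 1: at line 9 remove [xydb] add [qutdn,rdb] -> 13 lines: jmwci mfyr pnhu ikc dffp btxh rlh allq pde qutdn rdb fhrlh qyjfp
Hunk 2: at line 6 remove [rlh,allq,pde] add [dpza,xgi] -> 12 lines: jmwci mfyr pnhu ikc dffp btxh dpza xgi qutdn rdb fhrlh qyjfp
Hunk 3: at line 1 remove [pnhu,ikc,dffp] add [qhpmj,fjjc,lcixc] -> 12 lines: jmwci mfyr qhpmj fjjc lcixc btxh dpza xgi qutdn rdb fhrlh qyjfp
Hunk 4: at line 3 remove [lcixc,btxh] add [hlcb,zqk,mthm] -> 13 lines: jmwci mfyr qhpmj fjjc hlcb zqk mthm dpza xgi qutdn rdb fhrlh qyjfp
Hunk 5: at line 4 remove [hlcb,zqk] add [ujfjr,tla] -> 13 lines: jmwci mfyr qhpmj fjjc ujfjr tla mthm dpza xgi qutdn rdb fhrlh qyjfp
Hunk 6: at line 9 remove [qutdn] add [isf] -> 13 lines: jmwci mfyr qhpmj fjjc ujfjr tla mthm dpza xgi isf rdb fhrlh qyjfp
Hunk 7: at line 6 remove [dpza,xgi] add [kru] -> 12 lines: jmwci mfyr qhpmj fjjc ujfjr tla mthm kru isf rdb fhrlh qyjfp
Final line count: 12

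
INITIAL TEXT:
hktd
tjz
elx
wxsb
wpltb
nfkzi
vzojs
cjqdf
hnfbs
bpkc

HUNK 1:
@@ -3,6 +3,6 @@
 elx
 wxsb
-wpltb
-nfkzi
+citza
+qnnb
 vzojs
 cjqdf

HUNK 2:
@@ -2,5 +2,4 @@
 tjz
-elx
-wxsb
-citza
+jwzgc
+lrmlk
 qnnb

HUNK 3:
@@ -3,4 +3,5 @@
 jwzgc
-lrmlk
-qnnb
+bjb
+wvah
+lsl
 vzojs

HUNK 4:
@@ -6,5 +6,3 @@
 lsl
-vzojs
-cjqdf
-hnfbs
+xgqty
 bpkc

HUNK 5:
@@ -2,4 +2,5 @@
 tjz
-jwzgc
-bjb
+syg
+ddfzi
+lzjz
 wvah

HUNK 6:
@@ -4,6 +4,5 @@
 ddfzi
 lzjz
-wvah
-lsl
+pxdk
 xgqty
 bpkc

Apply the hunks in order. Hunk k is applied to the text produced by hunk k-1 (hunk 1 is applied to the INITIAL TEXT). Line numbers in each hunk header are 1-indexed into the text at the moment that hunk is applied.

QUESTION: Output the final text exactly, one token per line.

Answer: hktd
tjz
syg
ddfzi
lzjz
pxdk
xgqty
bpkc

Derivation:
Hunk 1: at line 3 remove [wpltb,nfkzi] add [citza,qnnb] -> 10 lines: hktd tjz elx wxsb citza qnnb vzojs cjqdf hnfbs bpkc
Hunk 2: at line 2 remove [elx,wxsb,citza] add [jwzgc,lrmlk] -> 9 lines: hktd tjz jwzgc lrmlk qnnb vzojs cjqdf hnfbs bpkc
Hunk 3: at line 3 remove [lrmlk,qnnb] add [bjb,wvah,lsl] -> 10 lines: hktd tjz jwzgc bjb wvah lsl vzojs cjqdf hnfbs bpkc
Hunk 4: at line 6 remove [vzojs,cjqdf,hnfbs] add [xgqty] -> 8 lines: hktd tjz jwzgc bjb wvah lsl xgqty bpkc
Hunk 5: at line 2 remove [jwzgc,bjb] add [syg,ddfzi,lzjz] -> 9 lines: hktd tjz syg ddfzi lzjz wvah lsl xgqty bpkc
Hunk 6: at line 4 remove [wvah,lsl] add [pxdk] -> 8 lines: hktd tjz syg ddfzi lzjz pxdk xgqty bpkc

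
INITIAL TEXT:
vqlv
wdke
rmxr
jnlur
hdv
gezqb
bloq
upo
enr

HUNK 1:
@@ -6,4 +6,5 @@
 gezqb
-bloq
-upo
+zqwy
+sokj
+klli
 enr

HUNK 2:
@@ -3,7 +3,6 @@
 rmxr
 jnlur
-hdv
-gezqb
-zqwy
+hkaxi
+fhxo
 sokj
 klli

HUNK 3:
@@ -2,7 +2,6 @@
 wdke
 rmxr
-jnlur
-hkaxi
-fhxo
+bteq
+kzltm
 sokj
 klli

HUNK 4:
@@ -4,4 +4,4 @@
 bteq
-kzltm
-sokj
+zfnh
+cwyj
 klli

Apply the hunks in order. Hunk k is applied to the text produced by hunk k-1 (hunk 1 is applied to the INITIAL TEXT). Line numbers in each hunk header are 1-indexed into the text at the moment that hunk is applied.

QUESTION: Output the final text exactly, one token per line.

Answer: vqlv
wdke
rmxr
bteq
zfnh
cwyj
klli
enr

Derivation:
Hunk 1: at line 6 remove [bloq,upo] add [zqwy,sokj,klli] -> 10 lines: vqlv wdke rmxr jnlur hdv gezqb zqwy sokj klli enr
Hunk 2: at line 3 remove [hdv,gezqb,zqwy] add [hkaxi,fhxo] -> 9 lines: vqlv wdke rmxr jnlur hkaxi fhxo sokj klli enr
Hunk 3: at line 2 remove [jnlur,hkaxi,fhxo] add [bteq,kzltm] -> 8 lines: vqlv wdke rmxr bteq kzltm sokj klli enr
Hunk 4: at line 4 remove [kzltm,sokj] add [zfnh,cwyj] -> 8 lines: vqlv wdke rmxr bteq zfnh cwyj klli enr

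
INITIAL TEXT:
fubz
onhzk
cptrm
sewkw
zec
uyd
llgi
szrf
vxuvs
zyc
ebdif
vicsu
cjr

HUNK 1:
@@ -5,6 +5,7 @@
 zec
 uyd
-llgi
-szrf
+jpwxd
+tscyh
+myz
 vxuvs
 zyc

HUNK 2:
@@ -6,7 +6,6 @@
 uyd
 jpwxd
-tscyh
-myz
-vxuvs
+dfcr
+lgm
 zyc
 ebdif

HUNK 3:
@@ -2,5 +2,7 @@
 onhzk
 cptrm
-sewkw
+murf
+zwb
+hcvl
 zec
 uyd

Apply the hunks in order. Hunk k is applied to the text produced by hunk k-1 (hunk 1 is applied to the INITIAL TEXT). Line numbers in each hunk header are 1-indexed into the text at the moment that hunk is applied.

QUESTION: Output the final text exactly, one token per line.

Hunk 1: at line 5 remove [llgi,szrf] add [jpwxd,tscyh,myz] -> 14 lines: fubz onhzk cptrm sewkw zec uyd jpwxd tscyh myz vxuvs zyc ebdif vicsu cjr
Hunk 2: at line 6 remove [tscyh,myz,vxuvs] add [dfcr,lgm] -> 13 lines: fubz onhzk cptrm sewkw zec uyd jpwxd dfcr lgm zyc ebdif vicsu cjr
Hunk 3: at line 2 remove [sewkw] add [murf,zwb,hcvl] -> 15 lines: fubz onhzk cptrm murf zwb hcvl zec uyd jpwxd dfcr lgm zyc ebdif vicsu cjr

Answer: fubz
onhzk
cptrm
murf
zwb
hcvl
zec
uyd
jpwxd
dfcr
lgm
zyc
ebdif
vicsu
cjr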